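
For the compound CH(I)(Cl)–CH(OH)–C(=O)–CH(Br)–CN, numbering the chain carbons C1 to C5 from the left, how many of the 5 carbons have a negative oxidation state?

0

Tallying each carbon's bonds:
C1: 1C, 1H, 1Cl, 1I → 0 − 1 + 1 + 1 = +1
C2: 2C, 1H, 1O → 0 − 1 + 1 = 0
C3: 2C, 2O → 0 + 2 = +2
C4: 2C, 1H, 1Br → 0 − 1 + 1 = 0
C5: 1C, 3N → 0 + 3 = +3
0 carbons meet the condition.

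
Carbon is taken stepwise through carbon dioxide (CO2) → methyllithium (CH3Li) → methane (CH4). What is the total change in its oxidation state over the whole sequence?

Carbon oxidation states along the series — carbon dioxide: +4, methyllithium: -4, methane: -4.
Net change = -4 − (+4) = -8.

-8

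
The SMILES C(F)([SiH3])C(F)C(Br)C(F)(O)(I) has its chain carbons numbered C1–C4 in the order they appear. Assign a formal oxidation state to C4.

Bonds to more-electronegative neighbours contribute +1 each, bonds to H or metals contribute −1 each, and C–C bonds contribute 0.
C4 has one bond to C (0), one bond to F (+1), one bond to O (+1), one bond to I (+1).
Oxidation state = 0 + 1 + 1 + 1 = +3.

+3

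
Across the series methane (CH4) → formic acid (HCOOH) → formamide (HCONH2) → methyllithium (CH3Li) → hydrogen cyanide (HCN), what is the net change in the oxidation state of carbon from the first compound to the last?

Carbon oxidation states along the series — methane: -4, formic acid: +2, formamide: +2, methyllithium: -4, hydrogen cyanide: +2.
Net change = +2 − (-4) = +6.

+6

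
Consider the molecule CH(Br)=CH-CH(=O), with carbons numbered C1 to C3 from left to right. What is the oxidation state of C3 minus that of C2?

+2

C3: 1C, 1H, 2O → 0 − 1 + 2 = +1
C2: 3C, 1H → 0 − 1 = -1
Difference: +1 − (-1) = +2.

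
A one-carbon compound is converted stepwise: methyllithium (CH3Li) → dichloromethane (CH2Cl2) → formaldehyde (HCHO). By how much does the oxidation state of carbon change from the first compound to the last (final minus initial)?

+4

Carbon oxidation states along the series — methyllithium: -4, dichloromethane: 0, formaldehyde: 0.
Net change = 0 − (-4) = +4.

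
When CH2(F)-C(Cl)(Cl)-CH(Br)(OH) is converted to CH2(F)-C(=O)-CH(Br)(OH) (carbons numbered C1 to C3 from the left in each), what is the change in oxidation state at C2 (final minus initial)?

0

Before: C2 has 2 bonds to C, 2 bonds to Cl → oxidation state +2.
After: C2 has 2 bonds to C, 2 bonds to O → oxidation state +2.
Δ = +2 − (+2) = 0, so no net redox change at C2.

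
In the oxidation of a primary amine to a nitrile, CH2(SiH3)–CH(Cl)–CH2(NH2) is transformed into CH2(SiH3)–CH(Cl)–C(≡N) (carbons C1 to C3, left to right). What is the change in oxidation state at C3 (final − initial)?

Before: C3 has 1 bond to C, 2 bonds to H, 1 bond to N → oxidation state -1.
After: C3 has 1 bond to C, 3 bonds to N → oxidation state +3.
Δ = +3 − (-1) = +4, so this is an oxidation at C3.

+4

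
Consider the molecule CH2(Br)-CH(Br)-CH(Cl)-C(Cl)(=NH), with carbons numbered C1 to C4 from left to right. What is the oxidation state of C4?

Assign +1 per bond to O/N/halogen, −1 per bond to H or an electropositive element, and 0 per bond to carbon.
C4 has one bond to C (0), one bond to Cl (+1), a double bond to N (2×+1 = +2).
Oxidation state = 0 + 1 + 2 = +3.

+3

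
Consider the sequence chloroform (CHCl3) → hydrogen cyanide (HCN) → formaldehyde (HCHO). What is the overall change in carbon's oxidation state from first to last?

Carbon oxidation states along the series — chloroform: +2, hydrogen cyanide: +2, formaldehyde: 0.
Net change = 0 − (+2) = -2.

-2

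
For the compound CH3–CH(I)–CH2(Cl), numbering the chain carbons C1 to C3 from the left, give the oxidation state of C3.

-1

Bonds to more-electronegative neighbours contribute +1 each, bonds to H or metals contribute −1 each, and C–C bonds contribute 0.
C3 has one bond to C (0), one bond to H (-1), one bond to H (-1), one bond to Cl (+1).
Oxidation state = 0 − 1 − 1 + 1 = -1.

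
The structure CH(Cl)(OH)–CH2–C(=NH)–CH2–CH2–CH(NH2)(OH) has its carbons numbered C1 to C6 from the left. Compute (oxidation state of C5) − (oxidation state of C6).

C5: 2C, 2H → 0 − 2 = -2
C6: 1C, 1H, 1O, 1N → 0 − 1 + 1 + 1 = +1
Difference: -2 − (+1) = -3.

-3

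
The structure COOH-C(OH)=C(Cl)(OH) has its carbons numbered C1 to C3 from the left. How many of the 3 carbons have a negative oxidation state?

Assign +1 per bond to O/N/halogen, −1 per bond to H or an electropositive element, and 0 per bond to carbon. Tallying each carbon:
C1: 1C, 3O → 0 + 3 = +3
C2: 3C, 1O → 0 + 1 = +1
C3: 2C, 1O, 1Cl → 0 + 1 + 1 = +2
0 carbons meet the condition.

0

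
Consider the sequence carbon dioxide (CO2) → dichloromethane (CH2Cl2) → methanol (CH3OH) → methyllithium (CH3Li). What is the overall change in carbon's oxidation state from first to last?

Carbon oxidation states along the series — carbon dioxide: +4, dichloromethane: 0, methanol: -2, methyllithium: -4.
Net change = -4 − (+4) = -8.

-8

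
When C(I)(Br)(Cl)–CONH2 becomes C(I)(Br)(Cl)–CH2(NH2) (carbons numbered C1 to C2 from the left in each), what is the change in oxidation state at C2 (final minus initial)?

-4

Before: C2 has 1 bond to C, 2 bonds to O, 1 bond to N → oxidation state +3.
After: C2 has 1 bond to C, 2 bonds to H, 1 bond to N → oxidation state -1.
Δ = -1 − (+3) = -4, so this is a reduction at C2.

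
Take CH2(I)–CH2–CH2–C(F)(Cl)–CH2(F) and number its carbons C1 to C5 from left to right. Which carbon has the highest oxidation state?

C4

Tallying each carbon's bonds:
C1: 1C, 2H, 1I → 0 − 2 + 1 = -1
C2: 2C, 2H → 0 − 2 = -2
C3: 2C, 2H → 0 − 2 = -2
C4: 2C, 1F, 1Cl → 0 + 1 + 1 = +2
C5: 1C, 2H, 1F → 0 − 2 + 1 = -1
The most oxidised carbon is C4 at +2.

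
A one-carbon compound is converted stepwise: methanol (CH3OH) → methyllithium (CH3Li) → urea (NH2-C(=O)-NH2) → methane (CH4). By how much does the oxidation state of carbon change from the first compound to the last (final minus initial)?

Carbon oxidation states along the series — methanol: -2, methyllithium: -4, urea: +4, methane: -4.
Net change = -4 − (-2) = -2.

-2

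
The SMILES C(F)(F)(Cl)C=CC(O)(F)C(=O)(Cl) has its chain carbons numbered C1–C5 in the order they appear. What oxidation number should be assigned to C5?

+3

Bonds to more-electronegative neighbours contribute +1 each, bonds to H or metals contribute −1 each, and C–C bonds contribute 0.
C5 has one bond to C (0), a double bond to O (2×+1 = +2), one bond to Cl (+1).
Oxidation state = 0 + 2 + 1 = +3.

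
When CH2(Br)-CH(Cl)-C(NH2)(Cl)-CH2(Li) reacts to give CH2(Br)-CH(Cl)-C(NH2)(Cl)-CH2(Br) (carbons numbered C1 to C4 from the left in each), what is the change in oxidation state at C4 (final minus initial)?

Before: C4 has 1 bond to C, 2 bonds to H, 1 bond to Li → oxidation state -3.
After: C4 has 1 bond to C, 2 bonds to H, 1 bond to Br → oxidation state -1.
Δ = -1 − (-3) = +2, so this is an oxidation at C4.

+2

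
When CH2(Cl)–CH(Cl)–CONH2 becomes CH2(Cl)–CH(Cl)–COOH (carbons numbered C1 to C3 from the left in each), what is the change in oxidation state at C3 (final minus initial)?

Before: C3 has 1 bond to C, 2 bonds to O, 1 bond to N → oxidation state +3.
After: C3 has 1 bond to C, 3 bonds to O → oxidation state +3.
Δ = +3 − (+3) = 0, so no net redox change at C3.

0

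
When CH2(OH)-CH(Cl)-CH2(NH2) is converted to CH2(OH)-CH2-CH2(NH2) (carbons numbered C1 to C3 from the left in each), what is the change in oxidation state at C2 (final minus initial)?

Before: C2 has 2 bonds to C, 1 bond to H, 1 bond to Cl → oxidation state 0.
After: C2 has 2 bonds to C, 2 bonds to H → oxidation state -2.
Δ = -2 − (0) = -2, so this is a reduction at C2.

-2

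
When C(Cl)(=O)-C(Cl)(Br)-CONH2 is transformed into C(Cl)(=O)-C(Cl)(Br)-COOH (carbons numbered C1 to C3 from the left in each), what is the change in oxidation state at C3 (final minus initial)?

0

Before: C3 has 1 bond to C, 2 bonds to O, 1 bond to N → oxidation state +3.
After: C3 has 1 bond to C, 3 bonds to O → oxidation state +3.
Δ = +3 − (+3) = 0, so no net redox change at C3.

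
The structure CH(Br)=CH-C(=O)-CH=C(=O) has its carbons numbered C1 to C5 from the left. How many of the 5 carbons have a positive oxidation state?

2

Tallying each carbon's bonds:
C1: 2C, 1H, 1Br → 0 − 1 + 1 = 0
C2: 3C, 1H → 0 − 1 = -1
C3: 2C, 2O → 0 + 2 = +2
C4: 3C, 1H → 0 − 1 = -1
C5: 2C, 2O → 0 + 2 = +2
2 carbons (C3, C5) meet the condition.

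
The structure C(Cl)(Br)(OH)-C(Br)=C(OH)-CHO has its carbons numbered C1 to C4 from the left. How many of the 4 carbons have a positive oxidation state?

Tallying each carbon's bonds:
C1: 1C, 1O, 1Cl, 1Br → 0 + 1 + 1 + 1 = +3
C2: 3C, 1Br → 0 + 1 = +1
C3: 3C, 1O → 0 + 1 = +1
C4: 1C, 1H, 2O → 0 − 1 + 2 = +1
4 carbons (C1, C2, C3, C4) meet the condition.

4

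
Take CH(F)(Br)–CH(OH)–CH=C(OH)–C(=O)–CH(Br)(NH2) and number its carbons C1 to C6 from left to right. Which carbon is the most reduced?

C3

Each bond to a more electronegative atom (O, N, halogen) counts +1, each bond to a less electronegative atom (H, metal, B, Si) counts −1, and each C–C bond counts 0. Tallying each carbon:
C1: 1C, 1H, 1F, 1Br → 0 − 1 + 1 + 1 = +1
C2: 2C, 1H, 1O → 0 − 1 + 1 = 0
C3: 3C, 1H → 0 − 1 = -1
C4: 3C, 1O → 0 + 1 = +1
C5: 2C, 2O → 0 + 2 = +2
C6: 1C, 1H, 1N, 1Br → 0 − 1 + 1 + 1 = +1
The most reduced carbon is C3 at -1.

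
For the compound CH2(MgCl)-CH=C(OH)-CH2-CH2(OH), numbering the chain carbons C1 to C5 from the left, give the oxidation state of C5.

Bonds to more-electronegative neighbours contribute +1 each, bonds to H or metals contribute −1 each, and C–C bonds contribute 0.
C5 has one bond to C (0), one bond to O (+1), one bond to H (-1), one bond to H (-1).
Oxidation state = 0 + 1 − 1 − 1 = -1.

-1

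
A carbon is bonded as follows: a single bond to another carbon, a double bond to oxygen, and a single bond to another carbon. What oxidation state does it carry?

+2

The carbon has one bond to C (0), one bond to C (0), a double bond to O (2×+1 = +2).
Oxidation state = 0 + 0 + 2 = +2.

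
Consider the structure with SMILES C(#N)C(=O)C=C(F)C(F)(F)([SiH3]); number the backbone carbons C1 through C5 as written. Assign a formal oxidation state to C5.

+1

C5 has one bond to C (0), one bond to F (+1), one bond to F (+1), one bond to Si (-1).
Oxidation state = 0 + 1 + 1 − 1 = +1.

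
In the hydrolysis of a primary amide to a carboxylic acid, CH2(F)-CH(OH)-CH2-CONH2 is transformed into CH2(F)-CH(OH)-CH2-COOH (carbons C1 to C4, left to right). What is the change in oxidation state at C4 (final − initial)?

Before: C4 has 1 bond to C, 2 bonds to O, 1 bond to N → oxidation state +3.
After: C4 has 1 bond to C, 3 bonds to O → oxidation state +3.
Δ = +3 − (+3) = 0, so no net redox change at C4.

0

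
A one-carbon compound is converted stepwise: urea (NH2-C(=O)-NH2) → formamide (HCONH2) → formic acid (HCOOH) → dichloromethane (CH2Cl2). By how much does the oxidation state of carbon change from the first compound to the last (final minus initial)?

Carbon oxidation states along the series — urea: +4, formamide: +2, formic acid: +2, dichloromethane: 0.
Net change = 0 − (+4) = -4.

-4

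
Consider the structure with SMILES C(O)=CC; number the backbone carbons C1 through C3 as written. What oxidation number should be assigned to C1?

Count +1 for every bond to an atom more electronegative than carbon and −1 for every bond to one less electronegative; C–C bonds are 0.
C1 has a double bond to C (2×0 = 0), one bond to O (+1), one bond to H (-1).
Oxidation state = 0 + 1 − 1 = 0.

0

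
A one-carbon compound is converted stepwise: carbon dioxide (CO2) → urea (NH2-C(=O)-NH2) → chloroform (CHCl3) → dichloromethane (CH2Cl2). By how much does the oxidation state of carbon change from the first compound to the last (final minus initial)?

-4

Carbon oxidation states along the series — carbon dioxide: +4, urea: +4, chloroform: +2, dichloromethane: 0.
Net change = 0 − (+4) = -4.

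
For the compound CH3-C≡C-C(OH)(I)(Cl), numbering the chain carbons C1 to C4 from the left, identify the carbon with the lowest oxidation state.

C1

Count +1 for every bond to an atom more electronegative than carbon and −1 for every bond to one less electronegative; C–C bonds are 0. Tallying each carbon:
C1: 1C, 3H → 0 − 3 = -3
C2: 4C → 0 = 0
C3: 4C → 0 = 0
C4: 1C, 1O, 1Cl, 1I → 0 + 1 + 1 + 1 = +3
The most reduced carbon is C1 at -3.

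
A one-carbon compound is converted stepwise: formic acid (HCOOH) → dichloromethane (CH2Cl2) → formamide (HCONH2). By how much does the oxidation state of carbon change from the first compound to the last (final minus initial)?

0

Carbon oxidation states along the series — formic acid: +2, dichloromethane: 0, formamide: +2.
Net change = +2 − (+2) = 0.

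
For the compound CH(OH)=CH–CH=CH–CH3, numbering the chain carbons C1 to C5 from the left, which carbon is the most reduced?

Tallying each carbon's bonds:
C1: 2C, 1H, 1O → 0 − 1 + 1 = 0
C2: 3C, 1H → 0 − 1 = -1
C3: 3C, 1H → 0 − 1 = -1
C4: 3C, 1H → 0 − 1 = -1
C5: 1C, 3H → 0 − 3 = -3
The most reduced carbon is C5 at -3.

C5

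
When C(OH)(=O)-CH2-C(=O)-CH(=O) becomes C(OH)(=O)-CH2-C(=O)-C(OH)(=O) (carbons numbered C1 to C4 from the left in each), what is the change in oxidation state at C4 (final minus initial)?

+2

Before: C4 has 1 bond to C, 1 bond to H, 2 bonds to O → oxidation state +1.
After: C4 has 1 bond to C, 3 bonds to O → oxidation state +3.
Δ = +3 − (+1) = +2, so this is an oxidation at C4.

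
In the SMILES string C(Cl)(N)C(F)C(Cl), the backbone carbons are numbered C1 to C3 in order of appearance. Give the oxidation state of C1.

+1

Assign +1 per bond to O/N/halogen, −1 per bond to H or an electropositive element, and 0 per bond to carbon.
C1 has one bond to C (0), one bond to Cl (+1), one bond to N (+1), one bond to H (-1).
Oxidation state = 0 + 1 + 1 − 1 = +1.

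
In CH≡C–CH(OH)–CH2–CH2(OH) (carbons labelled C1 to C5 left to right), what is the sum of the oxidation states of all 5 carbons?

Tallying each carbon's bonds:
C1: 3C, 1H → 0 − 1 = -1
C2: 4C → 0 = 0
C3: 2C, 1H, 1O → 0 − 1 + 1 = 0
C4: 2C, 2H → 0 − 2 = -2
C5: 1C, 2H, 1O → 0 − 2 + 1 = -1
Sum = -1 + 0 + 0 − 2 − 1 = -4.

-4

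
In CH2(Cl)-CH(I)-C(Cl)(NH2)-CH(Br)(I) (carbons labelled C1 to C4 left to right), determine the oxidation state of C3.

C3 has one bond to C (0), one bond to C (0), one bond to Cl (+1), one bond to N (+1).
Oxidation state = 0 + 0 + 1 + 1 = +2.

+2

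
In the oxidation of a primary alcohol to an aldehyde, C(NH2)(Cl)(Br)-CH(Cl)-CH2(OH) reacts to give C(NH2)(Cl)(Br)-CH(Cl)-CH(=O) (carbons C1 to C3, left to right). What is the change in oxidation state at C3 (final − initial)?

Before: C3 has 1 bond to C, 2 bonds to H, 1 bond to O → oxidation state -1.
After: C3 has 1 bond to C, 1 bond to H, 2 bonds to O → oxidation state +1.
Δ = +1 − (-1) = +2, so this is an oxidation at C3.

+2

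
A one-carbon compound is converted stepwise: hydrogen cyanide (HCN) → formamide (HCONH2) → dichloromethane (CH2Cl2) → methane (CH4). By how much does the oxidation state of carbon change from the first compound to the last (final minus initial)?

Carbon oxidation states along the series — hydrogen cyanide: +2, formamide: +2, dichloromethane: 0, methane: -4.
Net change = -4 − (+2) = -6.

-6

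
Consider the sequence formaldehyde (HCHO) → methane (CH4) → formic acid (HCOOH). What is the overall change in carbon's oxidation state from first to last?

Carbon oxidation states along the series — formaldehyde: 0, methane: -4, formic acid: +2.
Net change = +2 − (0) = +2.

+2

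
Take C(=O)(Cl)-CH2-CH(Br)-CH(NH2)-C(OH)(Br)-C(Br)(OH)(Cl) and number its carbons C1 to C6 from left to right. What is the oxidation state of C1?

+3

Count +1 for every bond to an atom more electronegative than carbon and −1 for every bond to one less electronegative; C–C bonds are 0.
C1 has one bond to C (0), a double bond to O (2×+1 = +2), one bond to Cl (+1).
Oxidation state = 0 + 2 + 1 = +3.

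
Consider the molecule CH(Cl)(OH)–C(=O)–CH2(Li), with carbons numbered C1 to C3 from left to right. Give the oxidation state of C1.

C1 has one bond to C (0), one bond to Cl (+1), one bond to O (+1), one bond to H (-1).
Oxidation state = 0 + 1 + 1 − 1 = +1.

+1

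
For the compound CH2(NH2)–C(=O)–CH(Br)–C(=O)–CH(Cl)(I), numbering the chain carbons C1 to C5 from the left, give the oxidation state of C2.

C2 has one bond to C (0), one bond to C (0), a double bond to O (2×+1 = +2).
Oxidation state = 0 + 0 + 2 = +2.

+2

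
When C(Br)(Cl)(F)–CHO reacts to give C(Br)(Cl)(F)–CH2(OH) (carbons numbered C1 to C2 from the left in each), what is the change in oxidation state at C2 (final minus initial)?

Before: C2 has 1 bond to C, 1 bond to H, 2 bonds to O → oxidation state +1.
After: C2 has 1 bond to C, 2 bonds to H, 1 bond to O → oxidation state -1.
Δ = -1 − (+1) = -2, so this is a reduction at C2.

-2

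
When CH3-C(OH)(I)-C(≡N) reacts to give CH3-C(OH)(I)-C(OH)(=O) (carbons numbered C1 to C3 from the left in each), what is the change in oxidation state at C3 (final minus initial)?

0

Before: C3 has 1 bond to C, 3 bonds to N → oxidation state +3.
After: C3 has 1 bond to C, 3 bonds to O → oxidation state +3.
Δ = +3 − (+3) = 0, so no net redox change at C3.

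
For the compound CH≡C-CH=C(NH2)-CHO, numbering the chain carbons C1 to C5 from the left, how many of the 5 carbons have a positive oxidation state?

2

Tallying each carbon's bonds:
C1: 3C, 1H → 0 − 1 = -1
C2: 4C → 0 = 0
C3: 3C, 1H → 0 − 1 = -1
C4: 3C, 1N → 0 + 1 = +1
C5: 1C, 1H, 2O → 0 − 1 + 2 = +1
2 carbons (C4, C5) meet the condition.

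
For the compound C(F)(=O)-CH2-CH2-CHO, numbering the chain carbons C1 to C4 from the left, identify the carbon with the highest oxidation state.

C1

Count +1 for every bond to an atom more electronegative than carbon and −1 for every bond to one less electronegative; C–C bonds are 0. Tallying each carbon:
C1: 1C, 2O, 1F → 0 + 2 + 1 = +3
C2: 2C, 2H → 0 − 2 = -2
C3: 2C, 2H → 0 − 2 = -2
C4: 1C, 1H, 2O → 0 − 1 + 2 = +1
The most oxidised carbon is C1 at +3.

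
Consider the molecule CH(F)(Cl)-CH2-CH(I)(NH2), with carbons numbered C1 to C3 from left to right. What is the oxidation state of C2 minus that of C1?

-3

C2: 2C, 2H → 0 − 2 = -2
C1: 1C, 1H, 1F, 1Cl → 0 − 1 + 1 + 1 = +1
Difference: -2 − (+1) = -3.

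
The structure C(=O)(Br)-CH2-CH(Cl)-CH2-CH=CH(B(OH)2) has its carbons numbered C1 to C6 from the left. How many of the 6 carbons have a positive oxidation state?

Assign +1 per bond to O/N/halogen, −1 per bond to H or an electropositive element, and 0 per bond to carbon. Tallying each carbon:
C1: 1C, 2O, 1Br → 0 + 2 + 1 = +3
C2: 2C, 2H → 0 − 2 = -2
C3: 2C, 1H, 1Cl → 0 − 1 + 1 = 0
C4: 2C, 2H → 0 − 2 = -2
C5: 3C, 1H → 0 − 1 = -1
C6: 2C, 1H, 1B → 0 − 1 − 1 = -2
1 carbon (C1) meets the condition.

1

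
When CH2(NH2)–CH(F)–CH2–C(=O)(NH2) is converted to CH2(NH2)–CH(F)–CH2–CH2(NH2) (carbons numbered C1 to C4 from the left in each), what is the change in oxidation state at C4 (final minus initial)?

Before: C4 has 1 bond to C, 2 bonds to O, 1 bond to N → oxidation state +3.
After: C4 has 1 bond to C, 2 bonds to H, 1 bond to N → oxidation state -1.
Δ = -1 − (+3) = -4, so this is a reduction at C4.

-4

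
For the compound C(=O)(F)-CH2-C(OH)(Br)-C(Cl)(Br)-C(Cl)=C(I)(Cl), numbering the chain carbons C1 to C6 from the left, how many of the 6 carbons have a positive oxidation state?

5

Assign +1 per bond to O/N/halogen, −1 per bond to H or an electropositive element, and 0 per bond to carbon. Tallying each carbon:
C1: 1C, 2O, 1F → 0 + 2 + 1 = +3
C2: 2C, 2H → 0 − 2 = -2
C3: 2C, 1O, 1Br → 0 + 1 + 1 = +2
C4: 2C, 1Cl, 1Br → 0 + 1 + 1 = +2
C5: 3C, 1Cl → 0 + 1 = +1
C6: 2C, 1Cl, 1I → 0 + 1 + 1 = +2
5 carbons (C1, C3, C4, C5, C6) meet the condition.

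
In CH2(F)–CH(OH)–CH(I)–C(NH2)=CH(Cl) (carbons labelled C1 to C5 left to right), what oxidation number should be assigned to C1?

-1

Count +1 for every bond to an atom more electronegative than carbon and −1 for every bond to one less electronegative; C–C bonds are 0.
C1 has one bond to C (0), one bond to H (-1), one bond to H (-1), one bond to F (+1).
Oxidation state = 0 − 1 − 1 + 1 = -1.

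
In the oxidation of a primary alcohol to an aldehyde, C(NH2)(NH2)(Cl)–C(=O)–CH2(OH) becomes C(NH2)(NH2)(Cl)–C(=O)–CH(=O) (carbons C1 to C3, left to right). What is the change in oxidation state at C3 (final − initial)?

+2

Before: C3 has 1 bond to C, 2 bonds to H, 1 bond to O → oxidation state -1.
After: C3 has 1 bond to C, 1 bond to H, 2 bonds to O → oxidation state +1.
Δ = +1 − (-1) = +2, so this is an oxidation at C3.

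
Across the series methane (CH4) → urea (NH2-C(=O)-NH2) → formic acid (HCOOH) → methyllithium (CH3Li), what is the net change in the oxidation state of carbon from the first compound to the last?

0

Carbon oxidation states along the series — methane: -4, urea: +4, formic acid: +2, methyllithium: -4.
Net change = -4 − (-4) = 0.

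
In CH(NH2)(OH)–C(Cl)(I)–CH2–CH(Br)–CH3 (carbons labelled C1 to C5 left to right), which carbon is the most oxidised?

C2

Tallying each carbon's bonds:
C1: 1C, 1H, 1O, 1N → 0 − 1 + 1 + 1 = +1
C2: 2C, 1Cl, 1I → 0 + 1 + 1 = +2
C3: 2C, 2H → 0 − 2 = -2
C4: 2C, 1H, 1Br → 0 − 1 + 1 = 0
C5: 1C, 3H → 0 − 3 = -3
The most oxidised carbon is C2 at +2.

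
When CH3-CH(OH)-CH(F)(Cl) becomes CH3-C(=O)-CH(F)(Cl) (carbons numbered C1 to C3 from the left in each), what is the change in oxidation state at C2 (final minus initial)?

+2

Before: C2 has 2 bonds to C, 1 bond to H, 1 bond to O → oxidation state 0.
After: C2 has 2 bonds to C, 2 bonds to O → oxidation state +2.
Δ = +2 − (0) = +2, so this is an oxidation at C2.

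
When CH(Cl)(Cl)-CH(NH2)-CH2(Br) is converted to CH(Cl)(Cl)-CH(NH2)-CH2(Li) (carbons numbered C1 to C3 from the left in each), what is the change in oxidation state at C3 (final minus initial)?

-2

Before: C3 has 1 bond to C, 2 bonds to H, 1 bond to Br → oxidation state -1.
After: C3 has 1 bond to C, 2 bonds to H, 1 bond to Li → oxidation state -3.
Δ = -3 − (-1) = -2, so this is a reduction at C3.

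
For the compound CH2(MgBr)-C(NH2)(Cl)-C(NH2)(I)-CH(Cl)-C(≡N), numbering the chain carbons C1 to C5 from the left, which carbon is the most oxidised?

C5

Each bond to a more electronegative atom (O, N, halogen) counts +1, each bond to a less electronegative atom (H, metal, B, Si) counts −1, and each C–C bond counts 0. Tallying each carbon:
C1: 1C, 2H, 1Mg → 0 − 2 − 1 = -3
C2: 2C, 1N, 1Cl → 0 + 1 + 1 = +2
C3: 2C, 1N, 1I → 0 + 1 + 1 = +2
C4: 2C, 1H, 1Cl → 0 − 1 + 1 = 0
C5: 1C, 3N → 0 + 3 = +3
The most oxidised carbon is C5 at +3.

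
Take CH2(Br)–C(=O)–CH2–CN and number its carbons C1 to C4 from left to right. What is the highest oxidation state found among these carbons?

Tallying each carbon's bonds:
C1: 1C, 2H, 1Br → 0 − 2 + 1 = -1
C2: 2C, 2O → 0 + 2 = +2
C3: 2C, 2H → 0 − 2 = -2
C4: 1C, 3N → 0 + 3 = +3
The highest value is +3.

+3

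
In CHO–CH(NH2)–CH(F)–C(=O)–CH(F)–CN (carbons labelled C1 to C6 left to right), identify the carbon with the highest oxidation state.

Tallying each carbon's bonds:
C1: 1C, 1H, 2O → 0 − 1 + 2 = +1
C2: 2C, 1H, 1N → 0 − 1 + 1 = 0
C3: 2C, 1H, 1F → 0 − 1 + 1 = 0
C4: 2C, 2O → 0 + 2 = +2
C5: 2C, 1H, 1F → 0 − 1 + 1 = 0
C6: 1C, 3N → 0 + 3 = +3
The most oxidised carbon is C6 at +3.

C6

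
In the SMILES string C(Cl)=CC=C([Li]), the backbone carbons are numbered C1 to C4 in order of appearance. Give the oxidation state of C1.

0

C1 has a double bond to C (2×0 = 0), one bond to H (-1), one bond to Cl (+1).
Oxidation state = 0 − 1 + 1 = 0.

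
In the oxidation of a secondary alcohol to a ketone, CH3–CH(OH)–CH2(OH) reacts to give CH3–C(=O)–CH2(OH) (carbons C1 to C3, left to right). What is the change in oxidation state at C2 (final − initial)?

Before: C2 has 2 bonds to C, 1 bond to H, 1 bond to O → oxidation state 0.
After: C2 has 2 bonds to C, 2 bonds to O → oxidation state +2.
Δ = +2 − (0) = +2, so this is an oxidation at C2.

+2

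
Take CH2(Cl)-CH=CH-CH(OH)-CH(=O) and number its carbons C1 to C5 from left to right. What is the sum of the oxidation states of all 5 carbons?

Tallying each carbon's bonds:
C1: 1C, 2H, 1Cl → 0 − 2 + 1 = -1
C2: 3C, 1H → 0 − 1 = -1
C3: 3C, 1H → 0 − 1 = -1
C4: 2C, 1H, 1O → 0 − 1 + 1 = 0
C5: 1C, 1H, 2O → 0 − 1 + 2 = +1
Sum = -1 − 1 − 1 + 0 + 1 = -2.

-2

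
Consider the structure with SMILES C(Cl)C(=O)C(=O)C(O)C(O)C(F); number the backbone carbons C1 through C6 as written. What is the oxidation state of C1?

Assign +1 per bond to O/N/halogen, −1 per bond to H or an electropositive element, and 0 per bond to carbon.
C1 has one bond to C (0), one bond to H (-1), one bond to H (-1), one bond to Cl (+1).
Oxidation state = 0 − 1 − 1 + 1 = -1.

-1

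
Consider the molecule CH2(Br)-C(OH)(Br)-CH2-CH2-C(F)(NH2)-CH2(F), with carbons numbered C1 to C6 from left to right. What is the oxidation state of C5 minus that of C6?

+3

C5: 2C, 1N, 1F → 0 + 1 + 1 = +2
C6: 1C, 2H, 1F → 0 − 2 + 1 = -1
Difference: +2 − (-1) = +3.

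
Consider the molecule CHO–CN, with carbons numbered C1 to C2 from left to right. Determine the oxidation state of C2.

+3

C2 has one bond to C (0), a triple bond to N (3×+1 = +3).
Oxidation state = 0 + 3 = +3.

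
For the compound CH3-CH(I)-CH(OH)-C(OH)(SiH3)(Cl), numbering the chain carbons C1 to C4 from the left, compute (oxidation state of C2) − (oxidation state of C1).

+3

C2: 2C, 1H, 1I → 0 − 1 + 1 = 0
C1: 1C, 3H → 0 − 3 = -3
Difference: 0 − (-3) = +3.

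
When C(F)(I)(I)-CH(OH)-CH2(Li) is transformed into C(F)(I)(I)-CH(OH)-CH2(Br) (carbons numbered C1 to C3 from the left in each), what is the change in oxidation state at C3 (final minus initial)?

+2

Before: C3 has 1 bond to C, 2 bonds to H, 1 bond to Li → oxidation state -3.
After: C3 has 1 bond to C, 2 bonds to H, 1 bond to Br → oxidation state -1.
Δ = -1 − (-3) = +2, so this is an oxidation at C3.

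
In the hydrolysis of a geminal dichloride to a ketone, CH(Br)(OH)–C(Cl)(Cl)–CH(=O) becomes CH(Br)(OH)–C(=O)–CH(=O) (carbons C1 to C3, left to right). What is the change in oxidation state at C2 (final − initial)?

Before: C2 has 2 bonds to C, 2 bonds to Cl → oxidation state +2.
After: C2 has 2 bonds to C, 2 bonds to O → oxidation state +2.
Δ = +2 − (+2) = 0, so no net redox change at C2.

0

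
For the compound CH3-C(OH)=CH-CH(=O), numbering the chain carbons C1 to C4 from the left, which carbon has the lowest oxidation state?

Count +1 for every bond to an atom more electronegative than carbon and −1 for every bond to one less electronegative; C–C bonds are 0. Tallying each carbon:
C1: 1C, 3H → 0 − 3 = -3
C2: 3C, 1O → 0 + 1 = +1
C3: 3C, 1H → 0 − 1 = -1
C4: 1C, 1H, 2O → 0 − 1 + 2 = +1
The most reduced carbon is C1 at -3.

C1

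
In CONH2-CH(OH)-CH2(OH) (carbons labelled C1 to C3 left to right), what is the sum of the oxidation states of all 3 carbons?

+2

Count +1 for every bond to an atom more electronegative than carbon and −1 for every bond to one less electronegative; C–C bonds are 0. Tallying each carbon:
C1: 1C, 2O, 1N → 0 + 2 + 1 = +3
C2: 2C, 1H, 1O → 0 − 1 + 1 = 0
C3: 1C, 2H, 1O → 0 − 2 + 1 = -1
Sum = +3 + 0 − 1 = +2.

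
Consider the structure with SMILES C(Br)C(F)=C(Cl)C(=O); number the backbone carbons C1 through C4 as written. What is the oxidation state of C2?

+1

C2 has one bond to C (0), a double bond to C (2×0 = 0), one bond to F (+1).
Oxidation state = 0 + 0 + 1 = +1.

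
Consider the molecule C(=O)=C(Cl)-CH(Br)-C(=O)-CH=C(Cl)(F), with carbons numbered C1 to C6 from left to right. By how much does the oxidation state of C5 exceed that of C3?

-1

C5: 3C, 1H → 0 − 1 = -1
C3: 2C, 1H, 1Br → 0 − 1 + 1 = 0
Difference: -1 − (0) = -1.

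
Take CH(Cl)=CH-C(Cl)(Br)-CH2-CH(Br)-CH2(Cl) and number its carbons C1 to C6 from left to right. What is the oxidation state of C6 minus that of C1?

-1

C6: 1C, 2H, 1Cl → 0 − 2 + 1 = -1
C1: 2C, 1H, 1Cl → 0 − 1 + 1 = 0
Difference: -1 − (0) = -1.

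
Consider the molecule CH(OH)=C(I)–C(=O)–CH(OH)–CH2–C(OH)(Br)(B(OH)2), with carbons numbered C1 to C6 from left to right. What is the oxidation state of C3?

+2

Assign +1 per bond to O/N/halogen, −1 per bond to H or an electropositive element, and 0 per bond to carbon.
C3 has one bond to C (0), one bond to C (0), a double bond to O (2×+1 = +2).
Oxidation state = 0 + 0 + 2 = +2.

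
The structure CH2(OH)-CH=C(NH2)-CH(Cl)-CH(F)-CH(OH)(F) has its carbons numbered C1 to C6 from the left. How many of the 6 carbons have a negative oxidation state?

Tallying each carbon's bonds:
C1: 1C, 2H, 1O → 0 − 2 + 1 = -1
C2: 3C, 1H → 0 − 1 = -1
C3: 3C, 1N → 0 + 1 = +1
C4: 2C, 1H, 1Cl → 0 − 1 + 1 = 0
C5: 2C, 1H, 1F → 0 − 1 + 1 = 0
C6: 1C, 1H, 1O, 1F → 0 − 1 + 1 + 1 = +1
2 carbons (C1, C2) meet the condition.

2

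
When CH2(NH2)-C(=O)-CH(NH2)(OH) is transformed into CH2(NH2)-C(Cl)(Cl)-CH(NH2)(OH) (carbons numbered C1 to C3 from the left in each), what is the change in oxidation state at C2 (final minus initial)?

Before: C2 has 2 bonds to C, 2 bonds to O → oxidation state +2.
After: C2 has 2 bonds to C, 2 bonds to Cl → oxidation state +2.
Δ = +2 − (+2) = 0, so no net redox change at C2.

0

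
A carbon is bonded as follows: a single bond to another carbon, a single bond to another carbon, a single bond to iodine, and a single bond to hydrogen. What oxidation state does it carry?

0

The carbon has one bond to C (0), one bond to C (0), one bond to H (-1), one bond to I (+1).
Oxidation state = 0 + 0 − 1 + 1 = 0.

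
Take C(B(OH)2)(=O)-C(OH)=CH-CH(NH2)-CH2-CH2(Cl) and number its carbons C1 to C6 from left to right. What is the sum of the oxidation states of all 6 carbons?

-2

Tallying each carbon's bonds:
C1: 1C, 2O, 1B → 0 + 2 − 1 = +1
C2: 3C, 1O → 0 + 1 = +1
C3: 3C, 1H → 0 − 1 = -1
C4: 2C, 1H, 1N → 0 − 1 + 1 = 0
C5: 2C, 2H → 0 − 2 = -2
C6: 1C, 2H, 1Cl → 0 − 2 + 1 = -1
Sum = +1 + 1 − 1 + 0 − 2 − 1 = -2.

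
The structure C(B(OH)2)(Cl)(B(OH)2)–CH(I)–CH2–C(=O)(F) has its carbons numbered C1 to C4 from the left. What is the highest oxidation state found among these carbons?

+3

Count +1 for every bond to an atom more electronegative than carbon and −1 for every bond to one less electronegative; C–C bonds are 0. Tallying each carbon:
C1: 1C, 1Cl, 2B → 0 + 1 − 2 = -1
C2: 2C, 1H, 1I → 0 − 1 + 1 = 0
C3: 2C, 2H → 0 − 2 = -2
C4: 1C, 2O, 1F → 0 + 2 + 1 = +3
The highest value is +3.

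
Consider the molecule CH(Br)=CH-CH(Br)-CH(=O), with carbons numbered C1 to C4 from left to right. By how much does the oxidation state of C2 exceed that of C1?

C2: 3C, 1H → 0 − 1 = -1
C1: 2C, 1H, 1Br → 0 − 1 + 1 = 0
Difference: -1 − (0) = -1.

-1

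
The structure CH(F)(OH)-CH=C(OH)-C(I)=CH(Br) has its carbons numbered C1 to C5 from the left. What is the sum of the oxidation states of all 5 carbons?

Tallying each carbon's bonds:
C1: 1C, 1H, 1O, 1F → 0 − 1 + 1 + 1 = +1
C2: 3C, 1H → 0 − 1 = -1
C3: 3C, 1O → 0 + 1 = +1
C4: 3C, 1I → 0 + 1 = +1
C5: 2C, 1H, 1Br → 0 − 1 + 1 = 0
Sum = +1 − 1 + 1 + 1 + 0 = +2.

+2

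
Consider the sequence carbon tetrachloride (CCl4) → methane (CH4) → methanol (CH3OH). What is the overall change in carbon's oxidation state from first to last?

-6

Carbon oxidation states along the series — carbon tetrachloride: +4, methane: -4, methanol: -2.
Net change = -2 − (+4) = -6.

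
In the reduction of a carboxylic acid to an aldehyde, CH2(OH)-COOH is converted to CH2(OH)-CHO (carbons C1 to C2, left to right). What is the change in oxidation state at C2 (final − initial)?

Before: C2 has 1 bond to C, 3 bonds to O → oxidation state +3.
After: C2 has 1 bond to C, 1 bond to H, 2 bonds to O → oxidation state +1.
Δ = +1 − (+3) = -2, so this is a reduction at C2.

-2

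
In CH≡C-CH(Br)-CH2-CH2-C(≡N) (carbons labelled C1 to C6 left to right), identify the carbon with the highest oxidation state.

C6

Tallying each carbon's bonds:
C1: 3C, 1H → 0 − 1 = -1
C2: 4C → 0 = 0
C3: 2C, 1H, 1Br → 0 − 1 + 1 = 0
C4: 2C, 2H → 0 − 2 = -2
C5: 2C, 2H → 0 − 2 = -2
C6: 1C, 3N → 0 + 3 = +3
The most oxidised carbon is C6 at +3.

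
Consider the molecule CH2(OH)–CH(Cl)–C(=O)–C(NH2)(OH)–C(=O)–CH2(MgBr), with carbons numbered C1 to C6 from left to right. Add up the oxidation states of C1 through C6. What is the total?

+2

Bonds to more-electronegative neighbours contribute +1 each, bonds to H or metals contribute −1 each, and C–C bonds contribute 0. Tallying each carbon:
C1: 1C, 2H, 1O → 0 − 2 + 1 = -1
C2: 2C, 1H, 1Cl → 0 − 1 + 1 = 0
C3: 2C, 2O → 0 + 2 = +2
C4: 2C, 1O, 1N → 0 + 1 + 1 = +2
C5: 2C, 2O → 0 + 2 = +2
C6: 1C, 2H, 1Mg → 0 − 2 − 1 = -3
Sum = -1 + 0 + 2 + 2 + 2 − 3 = +2.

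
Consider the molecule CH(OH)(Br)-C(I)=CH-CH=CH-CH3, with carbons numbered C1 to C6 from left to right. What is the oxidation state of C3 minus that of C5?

C3: 3C, 1H → 0 − 1 = -1
C5: 3C, 1H → 0 − 1 = -1
Difference: -1 − (-1) = 0.

0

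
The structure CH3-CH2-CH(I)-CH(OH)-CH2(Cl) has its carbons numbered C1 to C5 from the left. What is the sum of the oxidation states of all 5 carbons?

-6

Tallying each carbon's bonds:
C1: 1C, 3H → 0 − 3 = -3
C2: 2C, 2H → 0 − 2 = -2
C3: 2C, 1H, 1I → 0 − 1 + 1 = 0
C4: 2C, 1H, 1O → 0 − 1 + 1 = 0
C5: 1C, 2H, 1Cl → 0 − 2 + 1 = -1
Sum = -3 − 2 + 0 + 0 − 1 = -6.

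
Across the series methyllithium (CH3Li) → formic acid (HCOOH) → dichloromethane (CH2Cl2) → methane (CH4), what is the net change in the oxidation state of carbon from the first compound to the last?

0

Carbon oxidation states along the series — methyllithium: -4, formic acid: +2, dichloromethane: 0, methane: -4.
Net change = -4 − (-4) = 0.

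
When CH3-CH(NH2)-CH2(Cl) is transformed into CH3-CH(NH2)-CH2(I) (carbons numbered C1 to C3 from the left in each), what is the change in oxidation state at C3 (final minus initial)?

0

Before: C3 has 1 bond to C, 2 bonds to H, 1 bond to Cl → oxidation state -1.
After: C3 has 1 bond to C, 2 bonds to H, 1 bond to I → oxidation state -1.
Δ = -1 − (-1) = 0, so no net redox change at C3.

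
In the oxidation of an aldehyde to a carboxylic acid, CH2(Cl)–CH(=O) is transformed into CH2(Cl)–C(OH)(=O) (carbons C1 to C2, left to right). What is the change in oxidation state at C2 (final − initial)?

Before: C2 has 1 bond to C, 1 bond to H, 2 bonds to O → oxidation state +1.
After: C2 has 1 bond to C, 3 bonds to O → oxidation state +3.
Δ = +3 − (+1) = +2, so this is an oxidation at C2.

+2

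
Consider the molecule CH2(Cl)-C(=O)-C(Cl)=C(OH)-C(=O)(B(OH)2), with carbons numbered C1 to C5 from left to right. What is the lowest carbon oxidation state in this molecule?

Tallying each carbon's bonds:
C1: 1C, 2H, 1Cl → 0 − 2 + 1 = -1
C2: 2C, 2O → 0 + 2 = +2
C3: 3C, 1Cl → 0 + 1 = +1
C4: 3C, 1O → 0 + 1 = +1
C5: 1C, 2O, 1B → 0 + 2 − 1 = +1
The lowest value is -1.

-1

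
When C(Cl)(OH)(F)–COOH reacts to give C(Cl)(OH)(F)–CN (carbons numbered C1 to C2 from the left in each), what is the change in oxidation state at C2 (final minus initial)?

Before: C2 has 1 bond to C, 3 bonds to O → oxidation state +3.
After: C2 has 1 bond to C, 3 bonds to N → oxidation state +3.
Δ = +3 − (+3) = 0, so no net redox change at C2.

0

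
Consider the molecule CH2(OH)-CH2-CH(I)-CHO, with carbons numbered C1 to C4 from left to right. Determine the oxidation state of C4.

+1

C4 has one bond to C (0), a double bond to O (2×+1 = +2), one bond to H (-1).
Oxidation state = 0 + 2 − 1 = +1.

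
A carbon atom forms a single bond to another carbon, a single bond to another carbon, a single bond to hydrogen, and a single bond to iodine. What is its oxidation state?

Count +1 for every bond to an atom more electronegative than carbon and −1 for every bond to one less electronegative; C–C bonds are 0.
The carbon has one bond to C (0), one bond to C (0), one bond to H (-1), one bond to I (+1).
Oxidation state = 0 + 0 − 1 + 1 = 0.

0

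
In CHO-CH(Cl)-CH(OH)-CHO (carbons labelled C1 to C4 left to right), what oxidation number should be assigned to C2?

0

C2 has one bond to C (0), one bond to C (0), one bond to H (-1), one bond to Cl (+1).
Oxidation state = 0 + 0 − 1 + 1 = 0.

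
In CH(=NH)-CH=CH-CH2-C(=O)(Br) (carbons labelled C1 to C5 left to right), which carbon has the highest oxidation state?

Assign +1 per bond to O/N/halogen, −1 per bond to H or an electropositive element, and 0 per bond to carbon. Tallying each carbon:
C1: 1C, 1H, 2N → 0 − 1 + 2 = +1
C2: 3C, 1H → 0 − 1 = -1
C3: 3C, 1H → 0 − 1 = -1
C4: 2C, 2H → 0 − 2 = -2
C5: 1C, 2O, 1Br → 0 + 2 + 1 = +3
The most oxidised carbon is C5 at +3.

C5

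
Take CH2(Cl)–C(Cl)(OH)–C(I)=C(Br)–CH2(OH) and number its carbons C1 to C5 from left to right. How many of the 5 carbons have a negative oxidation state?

Tallying each carbon's bonds:
C1: 1C, 2H, 1Cl → 0 − 2 + 1 = -1
C2: 2C, 1O, 1Cl → 0 + 1 + 1 = +2
C3: 3C, 1I → 0 + 1 = +1
C4: 3C, 1Br → 0 + 1 = +1
C5: 1C, 2H, 1O → 0 − 2 + 1 = -1
2 carbons (C1, C5) meet the condition.

2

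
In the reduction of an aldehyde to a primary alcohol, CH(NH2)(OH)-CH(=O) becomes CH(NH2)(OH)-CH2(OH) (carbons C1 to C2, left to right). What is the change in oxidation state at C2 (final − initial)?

Before: C2 has 1 bond to C, 1 bond to H, 2 bonds to O → oxidation state +1.
After: C2 has 1 bond to C, 2 bonds to H, 1 bond to O → oxidation state -1.
Δ = -1 − (+1) = -2, so this is a reduction at C2.

-2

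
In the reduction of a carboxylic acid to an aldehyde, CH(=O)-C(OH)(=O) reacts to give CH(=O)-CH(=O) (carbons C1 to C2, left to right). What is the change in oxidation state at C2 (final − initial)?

Before: C2 has 1 bond to C, 3 bonds to O → oxidation state +3.
After: C2 has 1 bond to C, 1 bond to H, 2 bonds to O → oxidation state +1.
Δ = +1 − (+3) = -2, so this is a reduction at C2.

-2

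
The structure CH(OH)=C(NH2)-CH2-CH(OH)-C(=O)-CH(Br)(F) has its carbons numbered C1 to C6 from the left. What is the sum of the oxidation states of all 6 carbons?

Each bond to a more electronegative atom (O, N, halogen) counts +1, each bond to a less electronegative atom (H, metal, B, Si) counts −1, and each C–C bond counts 0. Tallying each carbon:
C1: 2C, 1H, 1O → 0 − 1 + 1 = 0
C2: 3C, 1N → 0 + 1 = +1
C3: 2C, 2H → 0 − 2 = -2
C4: 2C, 1H, 1O → 0 − 1 + 1 = 0
C5: 2C, 2O → 0 + 2 = +2
C6: 1C, 1H, 1F, 1Br → 0 − 1 + 1 + 1 = +1
Sum = 0 + 1 − 2 + 0 + 2 + 1 = +2.

+2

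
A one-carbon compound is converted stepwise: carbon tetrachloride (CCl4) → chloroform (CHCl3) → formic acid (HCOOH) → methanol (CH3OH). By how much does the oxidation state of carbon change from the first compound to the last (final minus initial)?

Carbon oxidation states along the series — carbon tetrachloride: +4, chloroform: +2, formic acid: +2, methanol: -2.
Net change = -2 − (+4) = -6.

-6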